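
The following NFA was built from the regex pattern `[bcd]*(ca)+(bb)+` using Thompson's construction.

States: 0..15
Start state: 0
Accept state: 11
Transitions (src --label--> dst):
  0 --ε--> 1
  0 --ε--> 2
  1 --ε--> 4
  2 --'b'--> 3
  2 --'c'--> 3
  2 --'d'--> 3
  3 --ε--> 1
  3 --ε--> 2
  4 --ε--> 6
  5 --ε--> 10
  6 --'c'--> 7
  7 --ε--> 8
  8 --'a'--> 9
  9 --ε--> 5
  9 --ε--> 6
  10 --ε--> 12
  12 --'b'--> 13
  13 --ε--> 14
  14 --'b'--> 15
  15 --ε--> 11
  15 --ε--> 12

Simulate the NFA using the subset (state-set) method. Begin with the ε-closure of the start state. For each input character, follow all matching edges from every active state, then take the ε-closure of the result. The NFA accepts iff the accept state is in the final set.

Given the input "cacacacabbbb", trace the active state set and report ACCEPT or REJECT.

Answer: ACCEPT

Steps:
start: ε-closure({0}) = {0,1,2,4,6}
'c' @ 1: {1,2,3,4,6,7,8}
'a' @ 2: {5,6,9,10,12}
'c' @ 3: {7,8}
'a' @ 4: {5,6,9,10,12}
'c' @ 5: {7,8}
'a' @ 6: {5,6,9,10,12}
'c' @ 7: {7,8}
'a' @ 8: {5,6,9,10,12}
'b' @ 9: {13,14}
'b' @ 10: {11,12,15}  ✓accept
'b' @ 11: {13,14}
'b' @ 12: {11,12,15}  ✓accept
final: {11,12,15}; accept 11 in set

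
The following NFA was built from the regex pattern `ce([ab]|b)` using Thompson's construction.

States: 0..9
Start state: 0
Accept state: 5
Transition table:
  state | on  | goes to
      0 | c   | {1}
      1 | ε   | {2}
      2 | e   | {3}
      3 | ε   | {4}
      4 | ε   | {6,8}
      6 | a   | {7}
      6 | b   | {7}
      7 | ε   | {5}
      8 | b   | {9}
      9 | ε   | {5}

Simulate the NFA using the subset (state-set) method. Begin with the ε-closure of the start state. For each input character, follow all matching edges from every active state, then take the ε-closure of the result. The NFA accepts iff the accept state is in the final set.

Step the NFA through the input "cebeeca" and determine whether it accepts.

Answer: REJECT

Steps:
S₀ = ε-closure({0}) = {0}
'c' @ 1: {1,2}
'e' @ 2: {3,4,6,8}
'b' @ 3: {5,7,9}  [accepting]
'e' @ 4: {}  — state set empty
rest 'eca' ignored (set empty)
after full input: {}  (accept=5 not in)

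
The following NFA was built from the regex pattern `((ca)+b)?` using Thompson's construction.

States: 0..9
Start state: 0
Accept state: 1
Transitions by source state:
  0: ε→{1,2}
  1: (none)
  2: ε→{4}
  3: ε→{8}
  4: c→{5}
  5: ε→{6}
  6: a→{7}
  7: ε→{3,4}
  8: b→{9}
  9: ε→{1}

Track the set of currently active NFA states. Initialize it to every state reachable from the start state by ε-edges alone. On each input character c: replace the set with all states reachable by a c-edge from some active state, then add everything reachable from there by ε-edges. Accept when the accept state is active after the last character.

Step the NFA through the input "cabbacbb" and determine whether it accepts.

start: ε-closure({0}) = {0,1,2,4}
'c' @ 1: {5,6}
'a' @ 2: {3,4,7,8}
'b' @ 3: {1,9}  (accept∈set)
'b' @ 4: {}  — state set empty
rest 'acbb' ignored (set empty)
after full input: {}  (accept=1 not in)

Answer: REJECT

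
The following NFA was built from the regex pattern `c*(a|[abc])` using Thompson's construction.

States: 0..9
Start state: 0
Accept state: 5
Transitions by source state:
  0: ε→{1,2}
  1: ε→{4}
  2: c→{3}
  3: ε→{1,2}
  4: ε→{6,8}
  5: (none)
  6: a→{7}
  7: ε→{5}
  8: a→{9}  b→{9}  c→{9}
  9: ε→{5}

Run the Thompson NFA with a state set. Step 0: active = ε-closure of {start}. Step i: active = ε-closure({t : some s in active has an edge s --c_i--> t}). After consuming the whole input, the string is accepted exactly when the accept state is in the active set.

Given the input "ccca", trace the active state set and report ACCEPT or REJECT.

start: ε-closure({0}) = {0,1,2,4,6,8}
'c' @ 1: {1,2,3,4,5,6,8,9}  ✓accept
'c' @ 2: {1,2,3,4,5,6,8,9}  ✓accept
'c' @ 3: {1,2,3,4,5,6,8,9}  ✓accept
'a' @ 4: {5,7,9}  ✓accept
final: {5,7,9}; accept 5 in set

Answer: ACCEPT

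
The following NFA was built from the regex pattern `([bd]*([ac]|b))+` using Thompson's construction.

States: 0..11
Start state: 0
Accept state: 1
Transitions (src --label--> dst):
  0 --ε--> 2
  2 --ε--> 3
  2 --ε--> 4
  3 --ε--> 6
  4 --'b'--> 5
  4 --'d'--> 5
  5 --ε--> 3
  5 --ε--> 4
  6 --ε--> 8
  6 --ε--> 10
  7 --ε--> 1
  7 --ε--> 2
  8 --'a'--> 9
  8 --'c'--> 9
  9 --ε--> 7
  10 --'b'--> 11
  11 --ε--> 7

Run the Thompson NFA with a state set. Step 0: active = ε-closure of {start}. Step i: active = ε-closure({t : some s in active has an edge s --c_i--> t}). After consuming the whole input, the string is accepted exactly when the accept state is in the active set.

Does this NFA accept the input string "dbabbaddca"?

start: ε-closure({0}) = {0,2,3,4,6,8,10}
'd' @ 1: {3,4,5,6,8,10}
'b' @ 2: {1,2,3,4,5,6,7,8,10,11}  (accept∈set)
'a' @ 3: {1,2,3,4,6,7,8,9,10}  (accept∈set)
'b' @ 4: {1,2,3,4,5,6,7,8,10,11}  (accept∈set)
'b' @ 5: {1,2,3,4,5,6,7,8,10,11}  (accept∈set)
'a' @ 6: {1,2,3,4,6,7,8,9,10}  (accept∈set)
'd' @ 7: {3,4,5,6,8,10}
'd' @ 8: {3,4,5,6,8,10}
'c' @ 9: {1,2,3,4,6,7,8,9,10}  (accept∈set)
'a' @ 10: {1,2,3,4,6,7,8,9,10}  (accept∈set)
end set {1,2,3,4,6,7,8,9,10} — state 1 in

Answer: ACCEPT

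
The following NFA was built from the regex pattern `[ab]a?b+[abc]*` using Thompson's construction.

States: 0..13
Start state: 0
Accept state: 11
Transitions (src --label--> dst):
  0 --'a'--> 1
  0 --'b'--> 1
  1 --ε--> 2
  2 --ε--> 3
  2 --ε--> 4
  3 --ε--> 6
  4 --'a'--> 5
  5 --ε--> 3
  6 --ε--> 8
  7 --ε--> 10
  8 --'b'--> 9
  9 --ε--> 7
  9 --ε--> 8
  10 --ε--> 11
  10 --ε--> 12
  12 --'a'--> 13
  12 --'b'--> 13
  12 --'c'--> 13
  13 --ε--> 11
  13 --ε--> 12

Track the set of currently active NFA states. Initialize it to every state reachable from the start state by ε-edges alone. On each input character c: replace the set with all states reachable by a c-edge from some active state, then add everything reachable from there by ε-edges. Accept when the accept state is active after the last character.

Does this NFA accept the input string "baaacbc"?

initial (ε-close {0}): {0}
'b' @ 1: {1,2,3,4,6,8}
'a' @ 2: {3,5,6,8}
'a' @ 3: {}  — state set empty
rest 'acbc' ignored (set empty)
final: {}; accept 11 not in set

Answer: REJECT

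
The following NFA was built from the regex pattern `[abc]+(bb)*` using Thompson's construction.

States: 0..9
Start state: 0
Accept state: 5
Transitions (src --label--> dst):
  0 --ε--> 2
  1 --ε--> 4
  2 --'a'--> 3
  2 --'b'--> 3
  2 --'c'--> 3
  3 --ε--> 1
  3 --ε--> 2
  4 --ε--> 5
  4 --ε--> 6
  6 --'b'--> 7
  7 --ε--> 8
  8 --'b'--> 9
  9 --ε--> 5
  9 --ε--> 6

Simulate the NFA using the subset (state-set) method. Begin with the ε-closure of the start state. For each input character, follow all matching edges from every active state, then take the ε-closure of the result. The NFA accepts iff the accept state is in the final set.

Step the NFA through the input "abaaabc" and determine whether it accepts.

Answer: ACCEPT

Derivation:
start: ε-closure({0}) = {0,2}
'a' @ 1: {1,2,3,4,5,6}  ✓accept
'b' @ 2: {1,2,3,4,5,6,7,8}  ✓accept
'a' @ 3: {1,2,3,4,5,6}  ✓accept
'a' @ 4: {1,2,3,4,5,6}  ✓accept
'a' @ 5: {1,2,3,4,5,6}  ✓accept
'b' @ 6: {1,2,3,4,5,6,7,8}  ✓accept
'c' @ 7: {1,2,3,4,5,6}  ✓accept
final: {1,2,3,4,5,6}; accept 5 in set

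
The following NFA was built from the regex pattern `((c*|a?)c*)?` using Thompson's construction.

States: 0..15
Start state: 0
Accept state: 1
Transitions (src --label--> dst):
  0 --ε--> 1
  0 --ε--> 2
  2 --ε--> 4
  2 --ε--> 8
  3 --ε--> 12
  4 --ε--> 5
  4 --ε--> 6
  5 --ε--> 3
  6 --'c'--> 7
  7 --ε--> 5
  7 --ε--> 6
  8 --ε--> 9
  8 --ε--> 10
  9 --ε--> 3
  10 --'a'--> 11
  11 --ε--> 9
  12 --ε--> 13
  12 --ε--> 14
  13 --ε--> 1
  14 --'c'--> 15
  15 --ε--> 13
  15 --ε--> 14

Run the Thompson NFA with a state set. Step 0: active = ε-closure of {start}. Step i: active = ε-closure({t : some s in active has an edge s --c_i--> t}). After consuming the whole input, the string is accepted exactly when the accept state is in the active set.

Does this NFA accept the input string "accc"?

initial (ε-close {0}): {0,1,2,3,4,5,6,8,9,10,12,13,14}
'a' @ 1: {1,3,9,11,12,13,14}  ✓accept
'c' @ 2: {1,13,14,15}  ✓accept
'c' @ 3: {1,13,14,15}  ✓accept
'c' @ 4: {1,13,14,15}  ✓accept
end set {1,13,14,15} — state 1 in

Answer: ACCEPT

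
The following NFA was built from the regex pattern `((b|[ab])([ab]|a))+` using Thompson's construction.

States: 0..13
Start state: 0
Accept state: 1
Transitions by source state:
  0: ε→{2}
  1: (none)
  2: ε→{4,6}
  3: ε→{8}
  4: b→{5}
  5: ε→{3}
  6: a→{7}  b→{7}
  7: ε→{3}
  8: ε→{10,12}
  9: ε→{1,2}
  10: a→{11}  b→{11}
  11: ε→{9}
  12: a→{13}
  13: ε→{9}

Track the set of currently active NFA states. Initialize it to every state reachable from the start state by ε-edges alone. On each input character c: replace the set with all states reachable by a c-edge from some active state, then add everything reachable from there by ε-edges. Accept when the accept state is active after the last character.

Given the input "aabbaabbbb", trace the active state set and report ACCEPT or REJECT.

S₀ = ε-closure({0}) = {0,2,4,6}
'a' @ 1: {3,7,8,10,12}
'a' @ 2: {1,2,4,6,9,11,13}  [accepting]
'b' @ 3: {3,5,7,8,10,12}
'b' @ 4: {1,2,4,6,9,11}  [accepting]
'a' @ 5: {3,7,8,10,12}
'a' @ 6: {1,2,4,6,9,11,13}  [accepting]
'b' @ 7: {3,5,7,8,10,12}
'b' @ 8: {1,2,4,6,9,11}  [accepting]
'b' @ 9: {3,5,7,8,10,12}
'b' @ 10: {1,2,4,6,9,11}  [accepting]
end set {1,2,4,6,9,11} — state 1 in

Answer: ACCEPT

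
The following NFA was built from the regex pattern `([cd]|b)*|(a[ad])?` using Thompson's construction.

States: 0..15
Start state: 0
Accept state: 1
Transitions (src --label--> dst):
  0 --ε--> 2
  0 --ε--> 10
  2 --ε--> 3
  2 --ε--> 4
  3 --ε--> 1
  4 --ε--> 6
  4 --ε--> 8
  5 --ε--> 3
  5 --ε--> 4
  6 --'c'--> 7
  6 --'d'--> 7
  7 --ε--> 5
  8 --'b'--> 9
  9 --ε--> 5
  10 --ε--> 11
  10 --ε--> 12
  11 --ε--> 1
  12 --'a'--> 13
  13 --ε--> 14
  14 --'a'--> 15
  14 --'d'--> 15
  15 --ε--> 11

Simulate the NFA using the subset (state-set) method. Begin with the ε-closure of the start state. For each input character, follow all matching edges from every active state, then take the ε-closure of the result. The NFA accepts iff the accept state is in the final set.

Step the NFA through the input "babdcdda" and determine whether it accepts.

Answer: REJECT

Derivation:
initial (ε-close {0}): {0,1,2,3,4,6,8,10,11,12}
'b' @ 1: {1,3,4,5,6,8,9}  ✓accept
'a' @ 2: {}  — state set empty
rest 'bdcdda' ignored (set empty)
end set {} — state 1 not in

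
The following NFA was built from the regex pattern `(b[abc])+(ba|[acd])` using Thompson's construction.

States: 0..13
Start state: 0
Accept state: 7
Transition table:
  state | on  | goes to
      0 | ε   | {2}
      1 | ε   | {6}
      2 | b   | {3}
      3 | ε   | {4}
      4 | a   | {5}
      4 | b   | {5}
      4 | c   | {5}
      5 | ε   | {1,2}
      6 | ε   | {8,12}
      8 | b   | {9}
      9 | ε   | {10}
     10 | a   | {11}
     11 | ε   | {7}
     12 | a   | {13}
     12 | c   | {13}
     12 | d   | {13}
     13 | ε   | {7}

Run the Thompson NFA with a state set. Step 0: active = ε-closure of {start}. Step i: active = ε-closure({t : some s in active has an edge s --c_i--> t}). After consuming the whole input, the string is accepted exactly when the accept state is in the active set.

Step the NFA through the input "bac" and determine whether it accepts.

Answer: ACCEPT

Steps:
start: ε-closure({0}) = {0,2}
'b' @ 1: {3,4}
'a' @ 2: {1,2,5,6,8,12}
'c' @ 3: {7,13}  (accept∈set)
after full input: {7,13}  (accept=7 in)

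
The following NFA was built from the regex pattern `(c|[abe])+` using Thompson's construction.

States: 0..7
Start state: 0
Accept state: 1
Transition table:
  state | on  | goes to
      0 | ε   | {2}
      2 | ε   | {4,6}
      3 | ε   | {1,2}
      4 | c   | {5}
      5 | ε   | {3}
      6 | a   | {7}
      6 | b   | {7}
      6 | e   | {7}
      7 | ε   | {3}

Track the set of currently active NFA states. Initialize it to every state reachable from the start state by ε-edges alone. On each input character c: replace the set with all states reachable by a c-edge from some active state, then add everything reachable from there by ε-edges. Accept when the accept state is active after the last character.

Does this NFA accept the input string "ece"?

Answer: ACCEPT

Trace:
initial (ε-close {0}): {0,2,4,6}
'e' @ 1: {1,2,3,4,6,7}  ✓accept
'c' @ 2: {1,2,3,4,5,6}  ✓accept
'e' @ 3: {1,2,3,4,6,7}  ✓accept
end set {1,2,3,4,6,7} — state 1 in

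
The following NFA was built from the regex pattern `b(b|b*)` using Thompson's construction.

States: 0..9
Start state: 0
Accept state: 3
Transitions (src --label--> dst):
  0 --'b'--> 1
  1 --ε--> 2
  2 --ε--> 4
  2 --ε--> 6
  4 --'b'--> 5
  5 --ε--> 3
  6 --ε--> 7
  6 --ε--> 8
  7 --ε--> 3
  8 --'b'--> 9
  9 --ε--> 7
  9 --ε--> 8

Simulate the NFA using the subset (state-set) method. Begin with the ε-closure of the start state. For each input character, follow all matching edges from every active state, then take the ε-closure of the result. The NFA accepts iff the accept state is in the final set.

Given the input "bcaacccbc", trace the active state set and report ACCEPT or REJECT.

Answer: REJECT

Steps:
start: ε-closure({0}) = {0}
'b' @ 1: {1,2,3,4,6,7,8}  (accept∈set)
'c' @ 2: {}  — state set empty
rest 'aacccbc' ignored (set empty)
after full input: {}  (accept=3 not in)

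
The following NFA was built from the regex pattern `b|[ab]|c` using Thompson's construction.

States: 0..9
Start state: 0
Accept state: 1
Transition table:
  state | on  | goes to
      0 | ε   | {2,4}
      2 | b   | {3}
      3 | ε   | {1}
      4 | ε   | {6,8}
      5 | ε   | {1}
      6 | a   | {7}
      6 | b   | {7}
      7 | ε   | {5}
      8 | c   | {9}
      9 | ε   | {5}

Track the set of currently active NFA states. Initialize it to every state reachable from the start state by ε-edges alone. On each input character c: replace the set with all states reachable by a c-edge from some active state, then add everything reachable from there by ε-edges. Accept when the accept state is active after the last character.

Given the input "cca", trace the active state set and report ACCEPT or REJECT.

Answer: REJECT

Steps:
S₀ = ε-closure({0}) = {0,2,4,6,8}
'c' @ 1: {1,5,9}  [accepting]
'c' @ 2: {}  — no active states
rest 'a' ignored (set empty)
end set {} — state 1 not in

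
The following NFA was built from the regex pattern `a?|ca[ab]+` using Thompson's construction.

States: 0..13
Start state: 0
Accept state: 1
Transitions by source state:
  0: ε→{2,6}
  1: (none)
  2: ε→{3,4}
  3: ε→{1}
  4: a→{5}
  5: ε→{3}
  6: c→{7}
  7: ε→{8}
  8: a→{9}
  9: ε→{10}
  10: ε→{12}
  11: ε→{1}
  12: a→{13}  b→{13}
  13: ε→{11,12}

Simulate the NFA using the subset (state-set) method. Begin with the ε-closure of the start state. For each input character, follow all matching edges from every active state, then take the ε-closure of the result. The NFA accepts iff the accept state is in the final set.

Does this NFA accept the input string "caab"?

Answer: ACCEPT

Steps:
initial (ε-close {0}): {0,1,2,3,4,6}
'c' @ 1: {7,8}
'a' @ 2: {9,10,12}
'a' @ 3: {1,11,12,13}  ✓accept
'b' @ 4: {1,11,12,13}  ✓accept
end set {1,11,12,13} — state 1 in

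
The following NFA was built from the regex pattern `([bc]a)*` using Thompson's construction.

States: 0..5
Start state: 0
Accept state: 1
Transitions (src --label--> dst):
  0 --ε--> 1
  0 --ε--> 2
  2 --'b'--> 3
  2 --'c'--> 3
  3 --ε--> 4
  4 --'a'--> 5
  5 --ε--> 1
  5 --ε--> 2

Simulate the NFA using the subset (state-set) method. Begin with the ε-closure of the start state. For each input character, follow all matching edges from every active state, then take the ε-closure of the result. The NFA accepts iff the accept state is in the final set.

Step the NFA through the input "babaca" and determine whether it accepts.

Answer: ACCEPT

Steps:
initial (ε-close {0}): {0,1,2}
'b' @ 1: {3,4}
'a' @ 2: {1,2,5}  ✓accept
'b' @ 3: {3,4}
'a' @ 4: {1,2,5}  ✓accept
'c' @ 5: {3,4}
'a' @ 6: {1,2,5}  ✓accept
final: {1,2,5}; accept 1 in set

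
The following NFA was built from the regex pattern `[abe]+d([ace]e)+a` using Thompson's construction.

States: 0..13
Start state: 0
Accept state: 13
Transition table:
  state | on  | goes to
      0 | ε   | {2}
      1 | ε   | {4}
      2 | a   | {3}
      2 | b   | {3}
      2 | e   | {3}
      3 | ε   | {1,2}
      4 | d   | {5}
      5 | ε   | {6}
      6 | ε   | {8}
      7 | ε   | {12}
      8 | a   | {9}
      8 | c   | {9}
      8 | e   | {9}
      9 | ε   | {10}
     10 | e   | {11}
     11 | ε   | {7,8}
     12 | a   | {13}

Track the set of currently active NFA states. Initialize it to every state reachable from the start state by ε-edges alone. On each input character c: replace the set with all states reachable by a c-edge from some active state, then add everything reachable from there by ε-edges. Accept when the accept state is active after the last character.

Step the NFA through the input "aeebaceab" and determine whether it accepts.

Answer: REJECT

Derivation:
initial (ε-close {0}): {0,2}
'a' @ 1: {1,2,3,4}
'e' @ 2: {1,2,3,4}
'e' @ 3: {1,2,3,4}
'b' @ 4: {1,2,3,4}
'a' @ 5: {1,2,3,4}
'c' @ 6: {}  — dead — no transitions
rest 'eab' ignored (set empty)
final: {}; accept 13 not in set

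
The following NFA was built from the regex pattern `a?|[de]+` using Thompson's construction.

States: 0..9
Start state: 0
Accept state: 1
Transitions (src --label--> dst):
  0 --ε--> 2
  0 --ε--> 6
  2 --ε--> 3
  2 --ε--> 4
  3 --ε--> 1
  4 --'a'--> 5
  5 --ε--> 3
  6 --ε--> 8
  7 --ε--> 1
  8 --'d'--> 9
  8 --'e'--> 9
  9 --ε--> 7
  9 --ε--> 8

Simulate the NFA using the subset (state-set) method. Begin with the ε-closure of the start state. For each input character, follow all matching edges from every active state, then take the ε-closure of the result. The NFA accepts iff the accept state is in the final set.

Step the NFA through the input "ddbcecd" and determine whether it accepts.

Answer: REJECT

Trace:
start: ε-closure({0}) = {0,1,2,3,4,6,8}
'd' @ 1: {1,7,8,9}  (accept∈set)
'd' @ 2: {1,7,8,9}  (accept∈set)
'b' @ 3: {}  — state set empty
rest 'cecd' ignored (set empty)
end set {} — state 1 not in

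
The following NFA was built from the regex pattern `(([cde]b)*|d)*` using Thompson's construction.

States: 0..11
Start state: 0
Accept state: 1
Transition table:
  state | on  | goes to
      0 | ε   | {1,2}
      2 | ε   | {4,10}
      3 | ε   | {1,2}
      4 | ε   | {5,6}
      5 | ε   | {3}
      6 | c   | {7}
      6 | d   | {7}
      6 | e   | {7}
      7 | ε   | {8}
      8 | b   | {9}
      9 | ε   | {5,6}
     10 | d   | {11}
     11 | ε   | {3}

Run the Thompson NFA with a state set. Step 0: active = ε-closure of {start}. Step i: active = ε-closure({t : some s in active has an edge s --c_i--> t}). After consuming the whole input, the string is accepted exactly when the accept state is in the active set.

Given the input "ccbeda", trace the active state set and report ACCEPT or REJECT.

Answer: REJECT

Steps:
S₀ = ε-closure({0}) = {0,1,2,3,4,5,6,10}
'c' @ 1: {7,8}
'c' @ 2: {}  — state set empty
rest 'beda' ignored (set empty)
end set {} — state 1 not in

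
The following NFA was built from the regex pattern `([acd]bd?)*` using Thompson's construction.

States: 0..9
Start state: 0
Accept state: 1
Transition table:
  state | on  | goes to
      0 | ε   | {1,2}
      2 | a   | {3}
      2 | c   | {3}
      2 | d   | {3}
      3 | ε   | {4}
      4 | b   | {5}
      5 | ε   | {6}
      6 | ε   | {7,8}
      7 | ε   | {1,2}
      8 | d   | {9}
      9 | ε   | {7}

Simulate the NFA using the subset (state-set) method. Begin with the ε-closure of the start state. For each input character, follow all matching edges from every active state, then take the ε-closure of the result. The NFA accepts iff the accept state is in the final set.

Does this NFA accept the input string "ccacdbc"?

Answer: REJECT

Trace:
S₀ = ε-closure({0}) = {0,1,2}
'c' @ 1: {3,4}
'c' @ 2: {}  — dead — no transitions
rest 'acdbc' ignored (set empty)
after full input: {}  (accept=1 not in)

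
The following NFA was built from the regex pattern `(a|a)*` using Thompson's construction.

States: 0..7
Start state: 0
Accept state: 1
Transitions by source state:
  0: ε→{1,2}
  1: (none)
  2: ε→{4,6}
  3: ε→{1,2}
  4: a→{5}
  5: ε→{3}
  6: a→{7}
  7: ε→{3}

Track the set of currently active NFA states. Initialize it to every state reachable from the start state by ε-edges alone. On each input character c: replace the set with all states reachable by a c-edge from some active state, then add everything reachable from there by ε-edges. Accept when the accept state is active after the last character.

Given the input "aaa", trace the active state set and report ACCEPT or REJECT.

Answer: ACCEPT

Steps:
start: ε-closure({0}) = {0,1,2,4,6}
'a' @ 1: {1,2,3,4,5,6,7}  ✓accept
'a' @ 2: {1,2,3,4,5,6,7}  ✓accept
'a' @ 3: {1,2,3,4,5,6,7}  ✓accept
end set {1,2,3,4,5,6,7} — state 1 in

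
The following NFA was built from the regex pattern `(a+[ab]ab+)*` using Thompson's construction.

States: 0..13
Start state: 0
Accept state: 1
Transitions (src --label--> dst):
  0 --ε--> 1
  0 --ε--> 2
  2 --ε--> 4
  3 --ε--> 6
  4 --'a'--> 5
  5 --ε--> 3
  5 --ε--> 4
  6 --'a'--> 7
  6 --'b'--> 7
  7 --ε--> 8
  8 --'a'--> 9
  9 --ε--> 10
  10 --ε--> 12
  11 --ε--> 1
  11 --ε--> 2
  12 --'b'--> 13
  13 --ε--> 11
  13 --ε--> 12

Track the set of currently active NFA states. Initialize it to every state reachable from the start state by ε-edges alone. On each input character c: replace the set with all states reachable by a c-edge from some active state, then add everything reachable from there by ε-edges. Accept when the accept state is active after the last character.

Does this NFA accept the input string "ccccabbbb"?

Answer: REJECT

Derivation:
start: ε-closure({0}) = {0,1,2,4}
'c' @ 1: {}  — dead — no transitions
rest 'cccabbbb' ignored (set empty)
final: {}; accept 1 not in set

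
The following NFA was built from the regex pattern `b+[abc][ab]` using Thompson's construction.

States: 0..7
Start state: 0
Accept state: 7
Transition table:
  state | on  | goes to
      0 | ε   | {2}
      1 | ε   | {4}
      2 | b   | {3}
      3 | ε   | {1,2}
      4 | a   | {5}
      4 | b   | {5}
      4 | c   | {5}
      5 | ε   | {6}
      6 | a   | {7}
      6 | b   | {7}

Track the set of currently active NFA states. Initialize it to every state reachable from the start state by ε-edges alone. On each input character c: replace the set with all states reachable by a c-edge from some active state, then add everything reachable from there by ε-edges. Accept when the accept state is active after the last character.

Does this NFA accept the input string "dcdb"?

S₀ = ε-closure({0}) = {0,2}
'd' @ 1: {}  — state set empty
rest 'cdb' ignored (set empty)
final: {}; accept 7 not in set

Answer: REJECT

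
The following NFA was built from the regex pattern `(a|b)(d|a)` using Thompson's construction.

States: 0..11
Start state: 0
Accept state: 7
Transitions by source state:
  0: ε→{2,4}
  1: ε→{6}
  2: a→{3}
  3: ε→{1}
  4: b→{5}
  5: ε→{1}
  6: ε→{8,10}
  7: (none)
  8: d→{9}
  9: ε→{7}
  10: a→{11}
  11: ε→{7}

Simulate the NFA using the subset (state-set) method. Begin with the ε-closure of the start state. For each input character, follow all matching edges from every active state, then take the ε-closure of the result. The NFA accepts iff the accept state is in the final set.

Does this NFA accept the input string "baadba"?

start: ε-closure({0}) = {0,2,4}
'b' @ 1: {1,5,6,8,10}
'a' @ 2: {7,11}  [accepting]
'a' @ 3: {}  — no active states
rest 'dba' ignored (set empty)
end set {} — state 7 not in

Answer: REJECT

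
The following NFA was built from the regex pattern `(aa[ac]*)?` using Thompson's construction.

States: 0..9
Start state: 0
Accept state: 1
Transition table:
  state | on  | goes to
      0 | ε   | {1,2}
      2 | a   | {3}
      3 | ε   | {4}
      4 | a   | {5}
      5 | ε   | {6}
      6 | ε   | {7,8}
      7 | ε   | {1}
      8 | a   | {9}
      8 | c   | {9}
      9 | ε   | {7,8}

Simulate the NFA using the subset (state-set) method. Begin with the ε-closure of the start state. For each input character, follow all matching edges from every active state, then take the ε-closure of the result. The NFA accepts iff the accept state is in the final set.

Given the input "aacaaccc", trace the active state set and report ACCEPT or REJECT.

start: ε-closure({0}) = {0,1,2}
'a' @ 1: {3,4}
'a' @ 2: {1,5,6,7,8}  ✓accept
'c' @ 3: {1,7,8,9}  ✓accept
'a' @ 4: {1,7,8,9}  ✓accept
'a' @ 5: {1,7,8,9}  ✓accept
'c' @ 6: {1,7,8,9}  ✓accept
'c' @ 7: {1,7,8,9}  ✓accept
'c' @ 8: {1,7,8,9}  ✓accept
after full input: {1,7,8,9}  (accept=1 in)

Answer: ACCEPT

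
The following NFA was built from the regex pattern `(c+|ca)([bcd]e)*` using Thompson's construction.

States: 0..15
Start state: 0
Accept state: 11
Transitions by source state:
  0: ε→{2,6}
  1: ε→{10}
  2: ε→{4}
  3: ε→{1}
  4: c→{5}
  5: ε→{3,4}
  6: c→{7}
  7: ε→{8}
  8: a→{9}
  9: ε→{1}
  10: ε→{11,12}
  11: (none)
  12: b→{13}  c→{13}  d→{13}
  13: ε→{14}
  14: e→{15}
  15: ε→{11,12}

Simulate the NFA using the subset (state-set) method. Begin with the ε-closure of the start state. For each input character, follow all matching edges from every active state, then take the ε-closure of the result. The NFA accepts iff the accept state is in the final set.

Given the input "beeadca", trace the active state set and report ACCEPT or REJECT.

initial (ε-close {0}): {0,2,4,6}
'b' @ 1: {}  — state set empty
rest 'eeadca' ignored (set empty)
after full input: {}  (accept=11 not in)

Answer: REJECT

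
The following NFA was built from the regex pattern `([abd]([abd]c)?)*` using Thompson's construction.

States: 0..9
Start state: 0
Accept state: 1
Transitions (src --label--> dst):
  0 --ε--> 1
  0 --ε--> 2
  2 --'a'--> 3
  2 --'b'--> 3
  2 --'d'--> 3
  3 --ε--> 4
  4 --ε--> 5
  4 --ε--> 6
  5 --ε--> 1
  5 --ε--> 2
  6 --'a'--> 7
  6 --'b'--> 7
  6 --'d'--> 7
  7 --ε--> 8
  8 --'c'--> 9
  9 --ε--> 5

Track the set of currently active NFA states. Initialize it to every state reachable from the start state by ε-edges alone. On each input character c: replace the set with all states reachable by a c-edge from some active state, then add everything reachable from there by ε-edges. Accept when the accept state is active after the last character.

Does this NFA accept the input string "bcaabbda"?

S₀ = ε-closure({0}) = {0,1,2}
'b' @ 1: {1,2,3,4,5,6}  (accept∈set)
'c' @ 2: {}  — dead — no transitions
rest 'aabbda' ignored (set empty)
after full input: {}  (accept=1 not in)

Answer: REJECT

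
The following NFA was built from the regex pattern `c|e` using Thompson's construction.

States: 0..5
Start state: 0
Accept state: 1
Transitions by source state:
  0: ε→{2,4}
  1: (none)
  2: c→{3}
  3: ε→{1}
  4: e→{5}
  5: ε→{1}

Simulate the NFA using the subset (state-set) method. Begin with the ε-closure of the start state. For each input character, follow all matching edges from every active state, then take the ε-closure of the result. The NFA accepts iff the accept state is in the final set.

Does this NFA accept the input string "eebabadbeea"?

Answer: REJECT

Derivation:
S₀ = ε-closure({0}) = {0,2,4}
'e' @ 1: {1,5}  [accepting]
'e' @ 2: {}  — dead — no transitions
rest 'babadbeea' ignored (set empty)
end set {} — state 1 not in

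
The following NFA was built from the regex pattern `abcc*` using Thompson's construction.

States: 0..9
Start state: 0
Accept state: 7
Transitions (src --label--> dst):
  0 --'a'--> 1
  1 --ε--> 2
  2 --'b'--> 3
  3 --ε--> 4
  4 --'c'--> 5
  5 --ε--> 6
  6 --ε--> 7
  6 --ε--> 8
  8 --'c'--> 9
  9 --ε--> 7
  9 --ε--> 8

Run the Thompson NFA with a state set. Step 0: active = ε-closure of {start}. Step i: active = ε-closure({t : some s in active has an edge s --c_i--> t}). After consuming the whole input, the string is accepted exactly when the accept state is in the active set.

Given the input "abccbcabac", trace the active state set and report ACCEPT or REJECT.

initial (ε-close {0}): {0}
'a' @ 1: {1,2}
'b' @ 2: {3,4}
'c' @ 3: {5,6,7,8}  [accepting]
'c' @ 4: {7,8,9}  [accepting]
'b' @ 5: {}  — dead — no transitions
rest 'cabac' ignored (set empty)
after full input: {}  (accept=7 not in)

Answer: REJECT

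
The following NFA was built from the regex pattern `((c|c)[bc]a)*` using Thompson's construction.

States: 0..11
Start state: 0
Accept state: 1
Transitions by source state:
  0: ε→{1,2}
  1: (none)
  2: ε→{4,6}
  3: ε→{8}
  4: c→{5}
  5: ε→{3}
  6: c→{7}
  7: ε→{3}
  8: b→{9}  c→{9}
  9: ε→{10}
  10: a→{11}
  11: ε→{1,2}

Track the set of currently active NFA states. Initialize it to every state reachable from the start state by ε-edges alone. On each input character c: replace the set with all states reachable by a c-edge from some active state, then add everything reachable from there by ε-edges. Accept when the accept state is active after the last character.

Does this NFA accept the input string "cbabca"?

Answer: REJECT

Steps:
start: ε-closure({0}) = {0,1,2,4,6}
'c' @ 1: {3,5,7,8}
'b' @ 2: {9,10}
'a' @ 3: {1,2,4,6,11}  [accepting]
'b' @ 4: {}  — dead — no transitions
rest 'ca' ignored (set empty)
end set {} — state 1 not in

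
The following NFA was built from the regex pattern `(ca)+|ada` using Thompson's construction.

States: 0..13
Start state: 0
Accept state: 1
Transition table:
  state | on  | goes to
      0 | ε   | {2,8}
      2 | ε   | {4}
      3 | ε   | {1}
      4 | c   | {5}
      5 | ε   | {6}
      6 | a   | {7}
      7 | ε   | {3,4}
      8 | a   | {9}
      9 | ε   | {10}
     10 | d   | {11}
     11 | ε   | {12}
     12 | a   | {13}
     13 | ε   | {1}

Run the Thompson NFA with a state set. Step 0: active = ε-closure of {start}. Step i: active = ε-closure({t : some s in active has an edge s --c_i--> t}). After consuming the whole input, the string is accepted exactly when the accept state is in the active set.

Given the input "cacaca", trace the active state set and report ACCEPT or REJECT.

Answer: ACCEPT

Steps:
initial (ε-close {0}): {0,2,4,8}
'c' @ 1: {5,6}
'a' @ 2: {1,3,4,7}  (accept∈set)
'c' @ 3: {5,6}
'a' @ 4: {1,3,4,7}  (accept∈set)
'c' @ 5: {5,6}
'a' @ 6: {1,3,4,7}  (accept∈set)
end set {1,3,4,7} — state 1 in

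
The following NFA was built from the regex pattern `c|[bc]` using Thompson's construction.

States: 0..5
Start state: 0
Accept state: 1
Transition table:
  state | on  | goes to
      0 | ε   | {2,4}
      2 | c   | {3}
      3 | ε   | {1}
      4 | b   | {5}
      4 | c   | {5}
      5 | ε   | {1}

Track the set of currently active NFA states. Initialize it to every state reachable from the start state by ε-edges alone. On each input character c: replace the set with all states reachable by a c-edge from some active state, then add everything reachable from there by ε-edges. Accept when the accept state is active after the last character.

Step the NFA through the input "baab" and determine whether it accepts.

S₀ = ε-closure({0}) = {0,2,4}
'b' @ 1: {1,5}  ✓accept
'a' @ 2: {}  — dead — no transitions
rest 'ab' ignored (set empty)
final: {}; accept 1 not in set

Answer: REJECT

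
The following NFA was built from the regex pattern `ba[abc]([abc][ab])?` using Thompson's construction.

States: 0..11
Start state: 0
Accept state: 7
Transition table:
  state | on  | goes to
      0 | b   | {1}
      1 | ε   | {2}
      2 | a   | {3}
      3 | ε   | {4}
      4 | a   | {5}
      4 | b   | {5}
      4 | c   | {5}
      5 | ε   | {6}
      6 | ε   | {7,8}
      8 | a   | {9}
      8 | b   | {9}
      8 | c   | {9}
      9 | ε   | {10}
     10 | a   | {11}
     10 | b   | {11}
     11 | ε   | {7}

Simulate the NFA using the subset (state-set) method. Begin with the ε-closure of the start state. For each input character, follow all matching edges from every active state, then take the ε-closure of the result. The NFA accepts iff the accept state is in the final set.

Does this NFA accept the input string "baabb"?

Answer: ACCEPT

Steps:
initial (ε-close {0}): {0}
'b' @ 1: {1,2}
'a' @ 2: {3,4}
'a' @ 3: {5,6,7,8}  [accepting]
'b' @ 4: {9,10}
'b' @ 5: {7,11}  [accepting]
end set {7,11} — state 7 in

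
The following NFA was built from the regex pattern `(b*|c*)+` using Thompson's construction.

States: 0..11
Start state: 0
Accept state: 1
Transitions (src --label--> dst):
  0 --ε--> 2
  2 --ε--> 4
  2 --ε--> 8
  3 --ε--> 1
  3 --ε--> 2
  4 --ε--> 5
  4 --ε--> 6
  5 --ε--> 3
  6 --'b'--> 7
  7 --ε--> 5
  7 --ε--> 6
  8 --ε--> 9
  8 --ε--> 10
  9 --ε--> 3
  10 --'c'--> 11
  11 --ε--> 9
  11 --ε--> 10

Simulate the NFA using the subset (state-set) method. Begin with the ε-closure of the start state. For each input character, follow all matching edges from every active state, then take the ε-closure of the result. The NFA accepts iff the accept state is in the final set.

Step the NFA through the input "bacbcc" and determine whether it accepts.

Answer: REJECT

Steps:
initial (ε-close {0}): {0,1,2,3,4,5,6,8,9,10}
'b' @ 1: {1,2,3,4,5,6,7,8,9,10}  [accepting]
'a' @ 2: {}  — dead — no transitions
rest 'cbcc' ignored (set empty)
final: {}; accept 1 not in set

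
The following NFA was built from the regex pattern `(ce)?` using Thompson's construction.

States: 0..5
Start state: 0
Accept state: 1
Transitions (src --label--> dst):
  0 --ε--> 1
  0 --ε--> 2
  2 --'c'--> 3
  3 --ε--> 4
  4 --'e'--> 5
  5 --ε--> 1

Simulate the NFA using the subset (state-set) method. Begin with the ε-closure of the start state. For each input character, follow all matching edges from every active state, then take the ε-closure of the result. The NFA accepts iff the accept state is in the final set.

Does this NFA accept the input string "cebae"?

Answer: REJECT

Trace:
initial (ε-close {0}): {0,1,2}
'c' @ 1: {3,4}
'e' @ 2: {1,5}  ✓accept
'b' @ 3: {}  — state set empty
rest 'ae' ignored (set empty)
after full input: {}  (accept=1 not in)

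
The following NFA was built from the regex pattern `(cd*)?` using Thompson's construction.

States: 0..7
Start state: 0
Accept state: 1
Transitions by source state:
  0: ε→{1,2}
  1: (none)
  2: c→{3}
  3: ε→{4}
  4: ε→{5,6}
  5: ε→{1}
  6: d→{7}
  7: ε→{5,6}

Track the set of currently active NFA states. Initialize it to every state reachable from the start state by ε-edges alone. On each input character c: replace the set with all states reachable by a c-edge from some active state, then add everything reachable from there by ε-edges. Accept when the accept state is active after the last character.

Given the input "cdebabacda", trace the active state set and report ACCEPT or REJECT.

Answer: REJECT

Steps:
initial (ε-close {0}): {0,1,2}
'c' @ 1: {1,3,4,5,6}  (accept∈set)
'd' @ 2: {1,5,6,7}  (accept∈set)
'e' @ 3: {}  — dead — no transitions
rest 'babacda' ignored (set empty)
after full input: {}  (accept=1 not in)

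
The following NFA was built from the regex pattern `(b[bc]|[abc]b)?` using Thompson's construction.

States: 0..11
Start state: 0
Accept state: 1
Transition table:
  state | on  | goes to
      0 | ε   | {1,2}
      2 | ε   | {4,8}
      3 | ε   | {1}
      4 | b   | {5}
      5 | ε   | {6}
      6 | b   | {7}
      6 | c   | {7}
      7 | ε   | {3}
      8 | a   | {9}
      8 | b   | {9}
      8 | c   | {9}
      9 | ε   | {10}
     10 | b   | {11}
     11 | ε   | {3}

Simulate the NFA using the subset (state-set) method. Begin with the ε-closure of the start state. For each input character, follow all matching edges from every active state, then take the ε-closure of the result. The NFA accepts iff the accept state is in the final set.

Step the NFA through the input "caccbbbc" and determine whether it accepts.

start: ε-closure({0}) = {0,1,2,4,8}
'c' @ 1: {9,10}
'a' @ 2: {}  — no active states
rest 'ccbbbc' ignored (set empty)
final: {}; accept 1 not in set

Answer: REJECT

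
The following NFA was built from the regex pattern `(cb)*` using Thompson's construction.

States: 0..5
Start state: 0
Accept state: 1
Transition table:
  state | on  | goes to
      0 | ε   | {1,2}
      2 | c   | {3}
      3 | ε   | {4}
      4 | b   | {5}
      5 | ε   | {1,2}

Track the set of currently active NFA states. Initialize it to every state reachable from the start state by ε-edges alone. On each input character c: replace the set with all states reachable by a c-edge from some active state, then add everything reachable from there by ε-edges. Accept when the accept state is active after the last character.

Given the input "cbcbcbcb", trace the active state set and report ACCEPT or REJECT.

Answer: ACCEPT

Trace:
initial (ε-close {0}): {0,1,2}
'c' @ 1: {3,4}
'b' @ 2: {1,2,5}  ✓accept
'c' @ 3: {3,4}
'b' @ 4: {1,2,5}  ✓accept
'c' @ 5: {3,4}
'b' @ 6: {1,2,5}  ✓accept
'c' @ 7: {3,4}
'b' @ 8: {1,2,5}  ✓accept
end set {1,2,5} — state 1 in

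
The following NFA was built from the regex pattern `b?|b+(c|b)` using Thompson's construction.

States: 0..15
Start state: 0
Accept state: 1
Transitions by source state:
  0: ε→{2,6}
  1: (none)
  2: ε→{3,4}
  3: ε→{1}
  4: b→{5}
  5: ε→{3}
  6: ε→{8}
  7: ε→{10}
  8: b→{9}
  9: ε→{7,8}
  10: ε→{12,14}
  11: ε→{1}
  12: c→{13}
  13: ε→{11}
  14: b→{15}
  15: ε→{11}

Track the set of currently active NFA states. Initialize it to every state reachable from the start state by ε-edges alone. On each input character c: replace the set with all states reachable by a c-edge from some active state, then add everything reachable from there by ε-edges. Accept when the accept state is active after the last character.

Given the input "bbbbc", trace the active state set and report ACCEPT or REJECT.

start: ε-closure({0}) = {0,1,2,3,4,6,8}
'b' @ 1: {1,3,5,7,8,9,10,12,14}  (accept∈set)
'b' @ 2: {1,7,8,9,10,11,12,14,15}  (accept∈set)
'b' @ 3: {1,7,8,9,10,11,12,14,15}  (accept∈set)
'b' @ 4: {1,7,8,9,10,11,12,14,15}  (accept∈set)
'c' @ 5: {1,11,13}  (accept∈set)
end set {1,11,13} — state 1 in

Answer: ACCEPT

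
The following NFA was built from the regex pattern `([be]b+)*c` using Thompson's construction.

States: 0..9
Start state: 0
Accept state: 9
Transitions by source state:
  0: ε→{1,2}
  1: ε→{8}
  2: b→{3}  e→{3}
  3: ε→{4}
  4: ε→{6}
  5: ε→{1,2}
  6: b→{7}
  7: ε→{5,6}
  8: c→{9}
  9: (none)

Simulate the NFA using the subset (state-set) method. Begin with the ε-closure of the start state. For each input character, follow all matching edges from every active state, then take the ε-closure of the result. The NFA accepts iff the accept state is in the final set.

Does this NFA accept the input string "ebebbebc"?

Answer: ACCEPT

Trace:
S₀ = ε-closure({0}) = {0,1,2,8}
'e' @ 1: {3,4,6}
'b' @ 2: {1,2,5,6,7,8}
'e' @ 3: {3,4,6}
'b' @ 4: {1,2,5,6,7,8}
'b' @ 5: {1,2,3,4,5,6,7,8}
'e' @ 6: {3,4,6}
'b' @ 7: {1,2,5,6,7,8}
'c' @ 8: {9}  (accept∈set)
final: {9}; accept 9 in set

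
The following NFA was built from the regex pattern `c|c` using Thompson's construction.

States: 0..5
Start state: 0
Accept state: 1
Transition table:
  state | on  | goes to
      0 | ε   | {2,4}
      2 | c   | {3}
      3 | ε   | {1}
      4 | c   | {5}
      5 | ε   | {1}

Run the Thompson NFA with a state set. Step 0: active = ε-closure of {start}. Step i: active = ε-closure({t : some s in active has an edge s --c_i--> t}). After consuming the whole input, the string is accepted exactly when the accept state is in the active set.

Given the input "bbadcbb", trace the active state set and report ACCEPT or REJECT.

start: ε-closure({0}) = {0,2,4}
'b' @ 1: {}  — dead — no transitions
rest 'badcbb' ignored (set empty)
end set {} — state 1 not in

Answer: REJECT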